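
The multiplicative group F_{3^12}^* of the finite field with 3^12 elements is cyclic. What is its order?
|F_{3^12}^*| = 531440

F_{3^12} has 3^12 = 531441 elements; its multiplicative group consists of all nonzero elements, so |F_{3^12}^*| = 531441 - 1 = 531440. (It is cyclic since any finite subgroup of the multiplicative group of a field is cyclic.)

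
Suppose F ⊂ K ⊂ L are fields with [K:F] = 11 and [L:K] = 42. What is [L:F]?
[L:F] = 462

The tower law says that for any tower of field extensions F ⊂ K ⊂ L with finite degrees, [L:F] = [L:K] · [K:F]. Here this gives [L:F] = 42 · 11 = 462.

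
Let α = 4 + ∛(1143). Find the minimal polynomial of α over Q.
m_α(x) = x^3 - 12x^2 + 48x - 1207

Set β = α - 4 = ∛(1143), so β^3 = 1143. Then (α - 4)^3 - 1143 = 0, i.e. α is a root of g(x) = (x - 4)^3 - 1143 = x^3 - 12x^2 + 48x - 1207. Since g(x) = h(x - 4) where h(x) = x^3 - 1143, and h is irreducible over Q (because 1143 is not a perfect cube, so h has no rational root, and a monic cubic with no rational root is irreducible), g is also irreducible (irreducibility is preserved under the substitution x → x - 4). Hence m_α(x) = x^3 - 12x^2 + 48x - 1207.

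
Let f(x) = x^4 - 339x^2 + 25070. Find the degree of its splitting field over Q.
[K : Q] = 4

Solving the quadratic in x^2: x^2 = (339 ± √(339^2 - 4·25070))/2 = (339 ± √14641)/2 = (339 ± 121)/2, giving x^2 = 109 or x^2 = 230. So f(x) = (x^2 - 109)(x^2 - 230) and the roots of f are ±√109, ±√230. Hence the splitting field is K = Q(√109, √230). Since 109 and 230 are distinct squarefree integers > 1, their product 25070 is not a perfect square, so √230 ∉ Q(√109). By the tower law [K:Q] = [Q(√109,√230):Q(√109)] · [Q(√109):Q] = 2 · 2 = 4.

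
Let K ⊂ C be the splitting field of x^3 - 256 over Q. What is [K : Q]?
[K : Q] = 6

The roots of x^3 - 256 are ∛256, ω∛256, ω^2∛256 where ω = e^(2πi/3) is a primitive cube root of unity, so K = Q(∛256, ω). Now [Q(∛256):Q] = 3 (since 256 is not a perfect cube, x^3 - 256 is irreducible) and [Q(ω):Q] = 2. Both 2 and 3 divide [K:Q], and [K:Q] ≤ 3·2 = 6, so [K:Q] = 6. (Equivalently: Q(∛256) ⊂ R but ω ∉ R, so [K : Q(∛256)] = 2.)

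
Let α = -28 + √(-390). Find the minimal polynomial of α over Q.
m_α(x) = x^2 + 56x + 1174

From α + 28 = √(-390), squaring gives (α + 28)^2 = -390, i.e. α^2 + 56α + 784 = -390, so α^2 + 56α + 1174 = 0. The discriminant of x^2 + 56x + 1174 is (56)^2 - 4·(1174) = 3136 - 4696 = -1560, and 4·(-390) is not a perfect square in Q since -390 is squarefree and ≠ 1. Hence x^2 + 56x + 1174 is irreducible over Q and is the minimal polynomial of α.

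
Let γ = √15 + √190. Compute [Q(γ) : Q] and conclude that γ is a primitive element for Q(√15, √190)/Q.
[Q(γ) : Q] = 4 (equivalently, Q(γ) = Q(√15, √190))

Obviously Q(γ) ⊆ Q(√15, √190), and [Q(√15, √190):Q] = 4 (since 15, 190 are distinct squarefree integers > 1 with 2850 not a perfect square). To show equality we compute the minimal polynomial of γ. From γ = √15 + √190: γ^2 = 15 + 2√(2850) + 190 = 205 + 2√(2850), so γ^2 - 205 = 2√(2850); squaring, (γ^2 - 205)^2 = 4·2850, i.e. γ^4 - 410γ^2 + 42025 - 11400 = 0, i.e. γ^4 - 410γ^2 + 30625 = 0. So γ is a root of x^4 - 410x^2 + 30625. This polynomial is irreducible over Q: it has no rational root (each ±√15 ± √190 is irrational), and any factorization into two quadratics over Q would force √(2850) ∈ Q (pairing opposite roots) or √15, √190 ∈ Q (other pairings), all impossible. Hence [Q(γ):Q] = 4 = [Q(√15, √190):Q], so Q(γ) = Q(√15, √190).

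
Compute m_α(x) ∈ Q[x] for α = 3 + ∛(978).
m_α(x) = x^3 - 9x^2 + 27x - 1005

Set β = α - 3 = ∛(978), so β^3 = 978. Then (α - 3)^3 - 978 = 0, i.e. α is a root of g(x) = (x - 3)^3 - 978 = x^3 - 9x^2 + 27x - 1005. Since g(x) = h(x - 3) where h(x) = x^3 - 978, and h is irreducible over Q (because 978 is not a perfect cube, so h has no rational root, and a monic cubic with no rational root is irreducible), g is also irreducible (irreducibility is preserved under the substitution x → x - 3). Hence m_α(x) = x^3 - 9x^2 + 27x - 1005.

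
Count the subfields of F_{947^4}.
F_{947^4} has 3 subfields

The subfields of F_{p^n} are exactly the fields F_{p^d} for d | n (each is the fixed field of the unique index-d subgroup of Gal(F_{p^n}/F_p) ≅ Z/nZ). The divisors of n = 4 are {1, 2, 4}, giving 3 subfields: F_{947^1}, F_{947^2}, F_{947^4}.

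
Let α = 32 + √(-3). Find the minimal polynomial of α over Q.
m_α(x) = x^2 - 64x + 1027

From α - 32 = √(-3), squaring gives (α - 32)^2 = -3, i.e. α^2 - 64α + 1024 = -3, so α^2 - 64α + 1027 = 0. The discriminant of x^2 - 64x + 1027 is (-64)^2 - 4·(1027) = 4096 - 4108 = -12, and 4·(-3) is not a perfect square in Q since -3 is squarefree and ≠ 1. Hence x^2 - 64x + 1027 is irreducible over Q and is the minimal polynomial of α.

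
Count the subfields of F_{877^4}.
F_{877^4} has 3 subfields

The subfields of F_{p^n} are exactly the fields F_{p^d} for d | n (each is the fixed field of the unique index-d subgroup of Gal(F_{p^n}/F_p) ≅ Z/nZ). The divisors of n = 4 are {1, 2, 4}, giving 3 subfields: F_{877^1}, F_{877^2}, F_{877^4}.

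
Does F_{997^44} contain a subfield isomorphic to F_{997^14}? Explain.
No: F_{997^14} is not a subfield of F_{997^44}

F_{p^m} embeds in F_{p^n} iff m | n. Here 14 ∤ 44 (since 44 = 3·14 + 2 with remainder 2 ≠ 0), so F_{997^14} is not a subfield of F_{997^44}. Equivalently: if it were, the tower law would give 14 = [F_{997^14}:F_997] dividing [F_{997^44}:F_997] = 44, contradiction.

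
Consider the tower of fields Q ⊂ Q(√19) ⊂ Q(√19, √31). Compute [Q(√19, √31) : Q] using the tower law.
[Q(√19, √31) : Q] = 4

[Q(√19):Q] = 2 (min poly x^2 - 19, irreducible since 19 is squarefree > 1). For the top step, suppose √31 ∈ Q(√19), say √31 = c + d√19 with c, d ∈ Q. Squaring: 31 = c^2 + 19d^2 + 2cd√19. Since √19 ∉ Q this forces 2cd = 0. If d = 0 then √31 = c ∈ Q, contradicting 31 squarefree > 1. If c = 0 then 31 = 19d^2, so 19·31 = (19d)^2 is a perfect square in Q — but 19·31 = 589 is not a perfect square (since 19 and 31 are distinct squarefree integers). Contradiction. Hence √31 ∉ Q(√19), so x^2 - 31 stays irreducible over Q(√19) and [Q(√19, √31) : Q(√19)] = 2. By the tower law, [Q(√19, √31) : Q] = 2 · 2 = 4.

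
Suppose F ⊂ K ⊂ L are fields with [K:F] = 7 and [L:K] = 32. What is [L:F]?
[L:F] = 224

The tower law says that for any tower of field extensions F ⊂ K ⊂ L with finite degrees, [L:F] = [L:K] · [K:F]. Here this gives [L:F] = 32 · 7 = 224.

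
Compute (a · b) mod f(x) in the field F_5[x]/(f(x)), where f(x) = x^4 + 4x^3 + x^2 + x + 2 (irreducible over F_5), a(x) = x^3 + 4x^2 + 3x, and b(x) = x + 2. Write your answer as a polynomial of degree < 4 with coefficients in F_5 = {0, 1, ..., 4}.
a · b ≡ 2x^3 + 3 (mod f(x))

Multiply in F_5[x]: a(x)·b(x) = (x^3 + 4x^2 + 3x)·(x + 2) = x^4 + x^3 + x^2 + x. This has degree ≥ 4, so divide by f(x) over F_5: x^4 + x^3 + x^2 + x = (1)·(x^4 + 4x^3 + x^2 + x + 2) + (2x^3 + 3). Hence a·b ≡ 2x^3 + 3 (mod f). (F_5[x]/(f) is a field with 5^4 = 625 elements since f is irreducible of degree 4.)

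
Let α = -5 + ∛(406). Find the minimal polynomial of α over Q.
m_α(x) = x^3 + 15x^2 + 75x - 281

Set β = α + 5 = ∛(406), so β^3 = 406. Then (α + 5)^3 - 406 = 0, i.e. α is a root of g(x) = (x + 5)^3 - 406 = x^3 + 15x^2 + 75x - 281. Since g(x) = h(x + 5) where h(x) = x^3 - 406, and h is irreducible over Q (because 406 is not a perfect cube, so h has no rational root, and a monic cubic with no rational root is irreducible), g is also irreducible (irreducibility is preserved under the substitution x → x + 5). Hence m_α(x) = x^3 + 15x^2 + 75x - 281.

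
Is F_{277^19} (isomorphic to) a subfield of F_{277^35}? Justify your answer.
No: F_{277^19} is not a subfield of F_{277^35}

F_{p^m} embeds in F_{p^n} iff m | n. Here 19 ∤ 35 (since 35 = 1·19 + 16 with remainder 16 ≠ 0), so F_{277^19} is not a subfield of F_{277^35}. Equivalently: if it were, the tower law would give 19 = [F_{277^19}:F_277] dividing [F_{277^35}:F_277] = 35, contradiction.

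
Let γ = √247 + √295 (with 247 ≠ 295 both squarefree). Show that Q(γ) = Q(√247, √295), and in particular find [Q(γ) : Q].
[Q(γ) : Q] = 4 (equivalently, Q(γ) = Q(√247, √295))

Obviously Q(γ) ⊆ Q(√247, √295), and [Q(√247, √295):Q] = 4 (since 247, 295 are distinct squarefree integers > 1 with 72865 not a perfect square). To show equality we compute the minimal polynomial of γ. From γ = √247 + √295: γ^2 = 247 + 2√(72865) + 295 = 542 + 2√(72865), so γ^2 - 542 = 2√(72865); squaring, (γ^2 - 542)^2 = 4·72865, i.e. γ^4 - 1084γ^2 + 293764 - 291460 = 0, i.e. γ^4 - 1084γ^2 + 2304 = 0. So γ is a root of x^4 - 1084x^2 + 2304. This polynomial is irreducible over Q: it has no rational root (each ±√247 ± √295 is irrational), and any factorization into two quadratics over Q would force √(72865) ∈ Q (pairing opposite roots) or √247, √295 ∈ Q (other pairings), all impossible. Hence [Q(γ):Q] = 4 = [Q(√247, √295):Q], so Q(γ) = Q(√247, √295).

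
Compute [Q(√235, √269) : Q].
[Q(√235, √269) : Q] = 4

[Q(√235):Q] = 2 (min poly x^2 - 235, irreducible since 235 is squarefree > 1). For the top step, suppose √269 ∈ Q(√235), say √269 = c + d√235 with c, d ∈ Q. Squaring: 269 = c^2 + 235d^2 + 2cd√235. Since √235 ∉ Q this forces 2cd = 0. If d = 0 then √269 = c ∈ Q, contradicting 269 squarefree > 1. If c = 0 then 269 = 235d^2, so 235·269 = (235d)^2 is a perfect square in Q — but 235·269 = 63215 is not a perfect square (since 235 and 269 are distinct squarefree integers). Contradiction. Hence √269 ∉ Q(√235), so x^2 - 269 stays irreducible over Q(√235) and [Q(√235, √269) : Q(√235)] = 2. By the tower law, [Q(√235, √269) : Q] = 2 · 2 = 4.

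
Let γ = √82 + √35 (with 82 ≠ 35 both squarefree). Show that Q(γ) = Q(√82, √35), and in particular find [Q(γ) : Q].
[Q(γ) : Q] = 4 (equivalently, Q(γ) = Q(√82, √35))

Obviously Q(γ) ⊆ Q(√82, √35), and [Q(√82, √35):Q] = 4 (since 82, 35 are distinct squarefree integers > 1 with 2870 not a perfect square). To show equality we compute the minimal polynomial of γ. From γ = √82 + √35: γ^2 = 82 + 2√(2870) + 35 = 117 + 2√(2870), so γ^2 - 117 = 2√(2870); squaring, (γ^2 - 117)^2 = 4·2870, i.e. γ^4 - 234γ^2 + 13689 - 11480 = 0, i.e. γ^4 - 234γ^2 + 2209 = 0. So γ is a root of x^4 - 234x^2 + 2209. This polynomial is irreducible over Q: it has no rational root (each ±√82 ± √35 is irrational), and any factorization into two quadratics over Q would force √(2870) ∈ Q (pairing opposite roots) or √82, √35 ∈ Q (other pairings), all impossible. Hence [Q(γ):Q] = 4 = [Q(√82, √35):Q], so Q(γ) = Q(√82, √35).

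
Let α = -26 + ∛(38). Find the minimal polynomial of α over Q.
m_α(x) = x^3 + 78x^2 + 2028x + 17538

Set β = α + 26 = ∛(38), so β^3 = 38. Then (α + 26)^3 - 38 = 0, i.e. α is a root of g(x) = (x + 26)^3 - 38 = x^3 + 78x^2 + 2028x + 17538. Since g(x) = h(x + 26) where h(x) = x^3 - 38, and h is irreducible over Q (because 38 is not a perfect cube, so h has no rational root, and a monic cubic with no rational root is irreducible), g is also irreducible (irreducibility is preserved under the substitution x → x + 26). Hence m_α(x) = x^3 + 78x^2 + 2028x + 17538.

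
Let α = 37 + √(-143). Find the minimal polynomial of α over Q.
m_α(x) = x^2 - 74x + 1512

From α - 37 = √(-143), squaring gives (α - 37)^2 = -143, i.e. α^2 - 74α + 1369 = -143, so α^2 - 74α + 1512 = 0. The discriminant of x^2 - 74x + 1512 is (-74)^2 - 4·(1512) = 5476 - 6048 = -572, and 4·(-143) is not a perfect square in Q since -143 is squarefree and ≠ 1. Hence x^2 - 74x + 1512 is irreducible over Q and is the minimal polynomial of α.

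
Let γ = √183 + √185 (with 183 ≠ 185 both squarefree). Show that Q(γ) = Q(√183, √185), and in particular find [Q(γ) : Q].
[Q(γ) : Q] = 4 (equivalently, Q(γ) = Q(√183, √185))

Obviously Q(γ) ⊆ Q(√183, √185), and [Q(√183, √185):Q] = 4 (since 183, 185 are distinct squarefree integers > 1 with 33855 not a perfect square). To show equality we compute the minimal polynomial of γ. From γ = √183 + √185: γ^2 = 183 + 2√(33855) + 185 = 368 + 2√(33855), so γ^2 - 368 = 2√(33855); squaring, (γ^2 - 368)^2 = 4·33855, i.e. γ^4 - 736γ^2 + 135424 - 135420 = 0, i.e. γ^4 - 736γ^2 + 4 = 0. So γ is a root of x^4 - 736x^2 + 4. This polynomial is irreducible over Q: it has no rational root (each ±√183 ± √185 is irrational), and any factorization into two quadratics over Q would force √(33855) ∈ Q (pairing opposite roots) or √183, √185 ∈ Q (other pairings), all impossible. Hence [Q(γ):Q] = 4 = [Q(√183, √185):Q], so Q(γ) = Q(√183, √185).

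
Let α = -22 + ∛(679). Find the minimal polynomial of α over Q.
m_α(x) = x^3 + 66x^2 + 1452x + 9969

Set β = α + 22 = ∛(679), so β^3 = 679. Then (α + 22)^3 - 679 = 0, i.e. α is a root of g(x) = (x + 22)^3 - 679 = x^3 + 66x^2 + 1452x + 9969. Since g(x) = h(x + 22) where h(x) = x^3 - 679, and h is irreducible over Q (because 679 is not a perfect cube, so h has no rational root, and a monic cubic with no rational root is irreducible), g is also irreducible (irreducibility is preserved under the substitution x → x + 22). Hence m_α(x) = x^3 + 66x^2 + 1452x + 9969.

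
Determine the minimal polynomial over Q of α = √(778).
m_α(x) = x^2 - 778

α satisfies α^2 - 778 = 0, so x^2 - 778 annihilates α. Since d = 778 is squarefree and ≠ 1, it is not a perfect square in Q, so x^2 - 778 has no rational root and is therefore irreducible over Q (a degree-2 polynomial over a field is irreducible iff it has no root). Hence m_α(x) = x^2 - 778.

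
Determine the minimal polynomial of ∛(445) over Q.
m_α(x) = x^3 - 445

α satisfies α^3 = 445, so x^3 - 445 annihilates α. By the rational root test, a rational root p/q (in lowest terms) of x^3 - 445 would satisfy p^3 = 445 q^3, forcing q = 1 and p^3 = 445; but 445 is not a perfect cube, contradiction. A monic cubic over Q with no rational root is irreducible (any nontrivial factorization would include a linear factor). Hence x^3 - 445 is the minimal polynomial of α, and in particular [Q(α):Q] = 3.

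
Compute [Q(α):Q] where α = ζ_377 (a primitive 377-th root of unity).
[Q(α):Q] = 336

The minimal polynomial of ζ_377 over Q is the 377-th cyclotomic polynomial Φ_377(x), which is irreducible over Q and has degree φ(377) = 336. Hence [Q(α):Q] = φ(377) = 336.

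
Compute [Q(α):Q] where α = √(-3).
[Q(α):Q] = 2

[Q(α):Q] equals the degree of the minimal polynomial of α. Here α^2 = -3 and x^2 + 3 is irreducible (d = -3 is squarefree, ≠ 1, hence not a square), so deg(m_α) = 2. Thus [Q(α):Q] = 2.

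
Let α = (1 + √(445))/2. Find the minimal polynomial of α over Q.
m_α(x) = x^2 - x - 111

From 2α - 1 = √(445), squaring gives (2α - 1)^2 = 445, i.e. 4α^2 - 4α + 1 = 445, so α^2 - α + (1 - 445)/4 = 0. Since 445 ≡ 1 (mod 4), (1 - 445)/4 = -111 ∈ Z. The polynomial x^2 - x - 111 has discriminant 1 - 4·(-111) = 445, which is not a perfect square in Q (d = 445 is squarefree and ≠ 1), so x^2 - x - 111 is irreducible over Q. It is the minimal polynomial of α.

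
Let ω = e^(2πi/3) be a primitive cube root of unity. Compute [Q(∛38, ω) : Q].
[Q(∛38, ω) : Q] = 6

[Q(∛38):Q] = 3 (min poly x^3 - 38, irreducible since 38 is not a perfect cube). [Q(ω):Q] = 2 (min poly x^2 + x + 1). Since Q(∛38) ⊂ R and ω ∉ R, we have ω ∉ Q(∛38), so x^2 + x + 1 remains irreducible over Q(∛38) and [Q(∛38, ω) : Q(∛38)] = 2. By the tower law, [Q(∛38, ω) : Q] = 3 · 2 = 6. (In fact Q(∛38, ω) is the splitting field of x^3 - 38 over Q.)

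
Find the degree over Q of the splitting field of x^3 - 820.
[K : Q] = 6

The roots of x^3 - 820 are ∛820, ω∛820, ω^2∛820 where ω = e^(2πi/3) is a primitive cube root of unity, so K = Q(∛820, ω). Now [Q(∛820):Q] = 3 (since 820 is not a perfect cube, x^3 - 820 is irreducible) and [Q(ω):Q] = 2. Both 2 and 3 divide [K:Q], and [K:Q] ≤ 3·2 = 6, so [K:Q] = 6. (Equivalently: Q(∛820) ⊂ R but ω ∉ R, so [K : Q(∛820)] = 2.)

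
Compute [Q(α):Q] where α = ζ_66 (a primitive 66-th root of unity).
[Q(α):Q] = 20

The minimal polynomial of ζ_66 over Q is the 66-th cyclotomic polynomial Φ_66(x), which is irreducible over Q and has degree φ(66) = 20. Hence [Q(α):Q] = φ(66) = 20.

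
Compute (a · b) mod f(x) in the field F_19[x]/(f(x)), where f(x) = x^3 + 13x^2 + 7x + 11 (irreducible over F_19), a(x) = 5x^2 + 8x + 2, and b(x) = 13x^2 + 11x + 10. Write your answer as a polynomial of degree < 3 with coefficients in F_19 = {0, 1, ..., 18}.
a · b ≡ x^2 + 9x + 4 (mod f(x))

Multiply in F_19[x]: a(x)·b(x) = (5x^2 + 8x + 2)·(13x^2 + 11x + 10) = 8x^4 + 7x^3 + 12x^2 + 7x + 1. This has degree ≥ 3, so divide by f(x) over F_19: 8x^4 + 7x^3 + 12x^2 + 7x + 1 = (8x + 17)·(x^3 + 13x^2 + 7x + 11) + (x^2 + 9x + 4). Hence a·b ≡ x^2 + 9x + 4 (mod f). (F_19[x]/(f) is a field with 19^3 = 6859 elements since f is irreducible of degree 3.)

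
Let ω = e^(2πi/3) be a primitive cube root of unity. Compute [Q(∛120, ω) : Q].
[Q(∛120, ω) : Q] = 6

[Q(∛120):Q] = 3 (min poly x^3 - 120, irreducible since 120 is not a perfect cube). [Q(ω):Q] = 2 (min poly x^2 + x + 1). Since Q(∛120) ⊂ R and ω ∉ R, we have ω ∉ Q(∛120), so x^2 + x + 1 remains irreducible over Q(∛120) and [Q(∛120, ω) : Q(∛120)] = 2. By the tower law, [Q(∛120, ω) : Q] = 3 · 2 = 6. (In fact Q(∛120, ω) is the splitting field of x^3 - 120 over Q.)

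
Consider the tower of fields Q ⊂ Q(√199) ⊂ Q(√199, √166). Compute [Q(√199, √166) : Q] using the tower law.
[Q(√199, √166) : Q] = 4

[Q(√199):Q] = 2 (min poly x^2 - 199, irreducible since 199 is squarefree > 1). For the top step, suppose √166 ∈ Q(√199), say √166 = c + d√199 with c, d ∈ Q. Squaring: 166 = c^2 + 199d^2 + 2cd√199. Since √199 ∉ Q this forces 2cd = 0. If d = 0 then √166 = c ∈ Q, contradicting 166 squarefree > 1. If c = 0 then 166 = 199d^2, so 199·166 = (199d)^2 is a perfect square in Q — but 199·166 = 33034 is not a perfect square (since 199 and 166 are distinct squarefree integers). Contradiction. Hence √166 ∉ Q(√199), so x^2 - 166 stays irreducible over Q(√199) and [Q(√199, √166) : Q(√199)] = 2. By the tower law, [Q(√199, √166) : Q] = 2 · 2 = 4.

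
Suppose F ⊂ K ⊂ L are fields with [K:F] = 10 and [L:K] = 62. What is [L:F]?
[L:F] = 620

The tower law says that for any tower of field extensions F ⊂ K ⊂ L with finite degrees, [L:F] = [L:K] · [K:F]. Here this gives [L:F] = 62 · 10 = 620.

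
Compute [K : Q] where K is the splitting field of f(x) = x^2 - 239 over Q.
[K : Q] = 2

f(x) = x^2 - 239 factors as (x - √239)(x + √239). The splitting field is K = Q(√239). Since 239 is squarefree and > 1, it is not a perfect square, so x^2 - 239 is irreducible over Q and [Q(√239) : Q] = 2. Hence [K : Q] = 2.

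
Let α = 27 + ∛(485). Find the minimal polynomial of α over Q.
m_α(x) = x^3 - 81x^2 + 2187x - 20168

Set β = α - 27 = ∛(485), so β^3 = 485. Then (α - 27)^3 - 485 = 0, i.e. α is a root of g(x) = (x - 27)^3 - 485 = x^3 - 81x^2 + 2187x - 20168. Since g(x) = h(x - 27) where h(x) = x^3 - 485, and h is irreducible over Q (because 485 is not a perfect cube, so h has no rational root, and a monic cubic with no rational root is irreducible), g is also irreducible (irreducibility is preserved under the substitution x → x - 27). Hence m_α(x) = x^3 - 81x^2 + 2187x - 20168.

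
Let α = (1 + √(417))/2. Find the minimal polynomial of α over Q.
m_α(x) = x^2 - x - 104

From 2α - 1 = √(417), squaring gives (2α - 1)^2 = 417, i.e. 4α^2 - 4α + 1 = 417, so α^2 - α + (1 - 417)/4 = 0. Since 417 ≡ 1 (mod 4), (1 - 417)/4 = -104 ∈ Z. The polynomial x^2 - x - 104 has discriminant 1 - 4·(-104) = 417, which is not a perfect square in Q (d = 417 is squarefree and ≠ 1), so x^2 - x - 104 is irreducible over Q. It is the minimal polynomial of α.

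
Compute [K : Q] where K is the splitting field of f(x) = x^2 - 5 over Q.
[K : Q] = 2

f(x) = x^2 - 5 factors as (x - √5)(x + √5). The splitting field is K = Q(√5). Since 5 is squarefree and > 1, it is not a perfect square, so x^2 - 5 is irreducible over Q and [Q(√5) : Q] = 2. Hence [K : Q] = 2.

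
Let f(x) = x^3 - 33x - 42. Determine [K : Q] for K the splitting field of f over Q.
[K : Q] = 6

By the rational root test, any rational root of the monic integer polynomial f(x) = x^3 - 33x - 42 must be an integer dividing the constant term -42, i.e. one of ±{1, 2, 3, 6, 7, 14, 21, 42}. Evaluating: f(1) = -74, f(-1) = -10, f(2) = -100, f(-2) = 16, f(3) = -114, f(-3) = 30, f(6) = -24, f(-6) = -60, f(7) = 70, f(-7) = -154, f(14) = 2240, f(-14) = -2324, f(21) = 8526, f(-21) = -8610, f(42) = 72660, f(-42) = -72744; none is 0, so f has no rational root and is therefore irreducible over Q (a cubic with no linear factor over a field is irreducible). For an irreducible cubic, the Galois group is A_3 or S_3 according as the discriminant disc(f) = -4a^3 - 27b^2 = -4·(-33)^3 - 27·(-42)^2 = 96120 is or is not a square in Q. Here disc(f) = 96120 is not a perfect square in Q, so the Galois group of f over Q is not contained in A_3 and must be all of S_3. The splitting field has degree |S_3| = 6 over Q, so [K : Q] = 6.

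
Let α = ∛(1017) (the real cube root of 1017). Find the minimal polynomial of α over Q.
m_α(x) = x^3 - 1017

α satisfies α^3 = 1017, so x^3 - 1017 annihilates α. By the rational root test, a rational root p/q (in lowest terms) of x^3 - 1017 would satisfy p^3 = 1017 q^3, forcing q = 1 and p^3 = 1017; but 1017 is not a perfect cube, contradiction. A monic cubic over Q with no rational root is irreducible (any nontrivial factorization would include a linear factor). Hence x^3 - 1017 is the minimal polynomial of α, and in particular [Q(α):Q] = 3.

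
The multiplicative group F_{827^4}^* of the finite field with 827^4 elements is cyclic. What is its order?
|F_{827^4}^*| = 467758877040

F_{827^4} has 827^4 = 467758877041 elements; its multiplicative group consists of all nonzero elements, so |F_{827^4}^*| = 467758877041 - 1 = 467758877040. (It is cyclic since any finite subgroup of the multiplicative group of a field is cyclic.)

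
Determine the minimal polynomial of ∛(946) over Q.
m_α(x) = x^3 - 946

α satisfies α^3 = 946, so x^3 - 946 annihilates α. By the rational root test, a rational root p/q (in lowest terms) of x^3 - 946 would satisfy p^3 = 946 q^3, forcing q = 1 and p^3 = 946; but 946 is not a perfect cube, contradiction. A monic cubic over Q with no rational root is irreducible (any nontrivial factorization would include a linear factor). Hence x^3 - 946 is the minimal polynomial of α, and in particular [Q(α):Q] = 3.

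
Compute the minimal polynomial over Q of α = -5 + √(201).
m_α(x) = x^2 + 10x - 176

From α + 5 = √(201), squaring gives (α + 5)^2 = 201, i.e. α^2 + 10α + 25 = 201, so α^2 + 10α - 176 = 0. The discriminant of x^2 + 10x - 176 is (10)^2 - 4·(-176) = 100 + 704 = 804, and 4·(201) is not a perfect square in Q since 201 is squarefree and ≠ 1. Hence x^2 + 10x - 176 is irreducible over Q and is the minimal polynomial of α.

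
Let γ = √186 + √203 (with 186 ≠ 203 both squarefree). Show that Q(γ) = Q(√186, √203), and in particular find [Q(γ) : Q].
[Q(γ) : Q] = 4 (equivalently, Q(γ) = Q(√186, √203))

Obviously Q(γ) ⊆ Q(√186, √203), and [Q(√186, √203):Q] = 4 (since 186, 203 are distinct squarefree integers > 1 with 37758 not a perfect square). To show equality we compute the minimal polynomial of γ. From γ = √186 + √203: γ^2 = 186 + 2√(37758) + 203 = 389 + 2√(37758), so γ^2 - 389 = 2√(37758); squaring, (γ^2 - 389)^2 = 4·37758, i.e. γ^4 - 778γ^2 + 151321 - 151032 = 0, i.e. γ^4 - 778γ^2 + 289 = 0. So γ is a root of x^4 - 778x^2 + 289. This polynomial is irreducible over Q: it has no rational root (each ±√186 ± √203 is irrational), and any factorization into two quadratics over Q would force √(37758) ∈ Q (pairing opposite roots) or √186, √203 ∈ Q (other pairings), all impossible. Hence [Q(γ):Q] = 4 = [Q(√186, √203):Q], so Q(γ) = Q(√186, √203).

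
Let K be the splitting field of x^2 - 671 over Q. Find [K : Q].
[K : Q] = 2

f(x) = x^2 - 671 factors as (x - √671)(x + √671). The splitting field is K = Q(√671). Since 671 is squarefree and > 1, it is not a perfect square, so x^2 - 671 is irreducible over Q and [Q(√671) : Q] = 2. Hence [K : Q] = 2.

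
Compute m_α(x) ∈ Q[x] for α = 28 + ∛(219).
m_α(x) = x^3 - 84x^2 + 2352x - 22171

Set β = α - 28 = ∛(219), so β^3 = 219. Then (α - 28)^3 - 219 = 0, i.e. α is a root of g(x) = (x - 28)^3 - 219 = x^3 - 84x^2 + 2352x - 22171. Since g(x) = h(x - 28) where h(x) = x^3 - 219, and h is irreducible over Q (because 219 is not a perfect cube, so h has no rational root, and a monic cubic with no rational root is irreducible), g is also irreducible (irreducibility is preserved under the substitution x → x - 28). Hence m_α(x) = x^3 - 84x^2 + 2352x - 22171.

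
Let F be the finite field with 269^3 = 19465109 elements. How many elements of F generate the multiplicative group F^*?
There are φ(19465108) = 8553600 primitive elements

F_q^* is cyclic of order q - 1 = 19465108. A cyclic group of order m has exactly φ(m) generators. Here m = 19465108 = 2^2 · 13 · 37 · 67 · 151, so the number of primitive elements is φ(19465108) = 8553600.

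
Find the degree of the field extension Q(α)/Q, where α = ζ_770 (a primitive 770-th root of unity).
[Q(α):Q] = 240

The minimal polynomial of ζ_770 over Q is the 770-th cyclotomic polynomial Φ_770(x), which is irreducible over Q and has degree φ(770) = 240. Hence [Q(α):Q] = φ(770) = 240.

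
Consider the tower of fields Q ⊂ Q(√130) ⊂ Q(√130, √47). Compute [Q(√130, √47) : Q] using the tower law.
[Q(√130, √47) : Q] = 4

[Q(√130):Q] = 2 (min poly x^2 - 130, irreducible since 130 is squarefree > 1). For the top step, suppose √47 ∈ Q(√130), say √47 = c + d√130 with c, d ∈ Q. Squaring: 47 = c^2 + 130d^2 + 2cd√130. Since √130 ∉ Q this forces 2cd = 0. If d = 0 then √47 = c ∈ Q, contradicting 47 squarefree > 1. If c = 0 then 47 = 130d^2, so 130·47 = (130d)^2 is a perfect square in Q — but 130·47 = 6110 is not a perfect square (since 130 and 47 are distinct squarefree integers). Contradiction. Hence √47 ∉ Q(√130), so x^2 - 47 stays irreducible over Q(√130) and [Q(√130, √47) : Q(√130)] = 2. By the tower law, [Q(√130, √47) : Q] = 2 · 2 = 4.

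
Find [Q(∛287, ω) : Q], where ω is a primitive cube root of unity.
[Q(∛287, ω) : Q] = 6

[Q(∛287):Q] = 3 (min poly x^3 - 287, irreducible since 287 is not a perfect cube). [Q(ω):Q] = 2 (min poly x^2 + x + 1). Since Q(∛287) ⊂ R and ω ∉ R, we have ω ∉ Q(∛287), so x^2 + x + 1 remains irreducible over Q(∛287) and [Q(∛287, ω) : Q(∛287)] = 2. By the tower law, [Q(∛287, ω) : Q] = 3 · 2 = 6. (In fact Q(∛287, ω) is the splitting field of x^3 - 287 over Q.)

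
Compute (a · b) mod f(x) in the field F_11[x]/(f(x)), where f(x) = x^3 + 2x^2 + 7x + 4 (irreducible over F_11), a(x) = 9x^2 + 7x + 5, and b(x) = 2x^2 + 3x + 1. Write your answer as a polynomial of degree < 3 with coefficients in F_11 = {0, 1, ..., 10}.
a · b ≡ 3x^2 + 3x + 7 (mod f(x))

Multiply in F_11[x]: a(x)·b(x) = (9x^2 + 7x + 5)·(2x^2 + 3x + 1) = 7x^4 + 8x^3 + 7x^2 + 5. This has degree ≥ 3, so divide by f(x) over F_11: 7x^4 + 8x^3 + 7x^2 + 5 = (7x + 5)·(x^3 + 2x^2 + 7x + 4) + (3x^2 + 3x + 7). Hence a·b ≡ 3x^2 + 3x + 7 (mod f). (F_11[x]/(f) is a field with 11^3 = 1331 elements since f is irreducible of degree 3.)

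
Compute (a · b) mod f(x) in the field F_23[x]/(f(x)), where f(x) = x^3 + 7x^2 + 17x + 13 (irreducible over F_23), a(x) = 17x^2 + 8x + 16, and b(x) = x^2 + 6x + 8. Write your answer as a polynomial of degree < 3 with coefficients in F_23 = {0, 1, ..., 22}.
a · b ≡ 20x^2 + 15 (mod f(x))

Multiply in F_23[x]: a(x)·b(x) = (17x^2 + 8x + 16)·(x^2 + 6x + 8) = 17x^4 + 18x^3 + 16x^2 + 22x + 13. This has degree ≥ 3, so divide by f(x) over F_23: 17x^4 + 18x^3 + 16x^2 + 22x + 13 = (17x + 14)·(x^3 + 7x^2 + 17x + 13) + (20x^2 + 15). Hence a·b ≡ 20x^2 + 15 (mod f). (F_23[x]/(f) is a field with 23^3 = 12167 elements since f is irreducible of degree 3.)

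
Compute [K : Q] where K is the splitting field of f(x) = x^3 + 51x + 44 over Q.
[K : Q] = 6

By the rational root test, any rational root of the monic integer polynomial f(x) = x^3 + 51x + 44 must be an integer dividing the constant term 44, i.e. one of ±{1, 2, 4, 11, 22, 44}. Evaluating: f(1) = 96, f(-1) = -8, f(2) = 154, f(-2) = -66, f(4) = 312, f(-4) = -224, f(11) = 1936, f(-11) = -1848, f(22) = 11814, f(-22) = -11726, f(44) = 87472, f(-44) = -87384; none is 0, so f has no rational root and is therefore irreducible over Q (a cubic with no linear factor over a field is irreducible). For an irreducible cubic, the Galois group is A_3 or S_3 according as the discriminant disc(f) = -4a^3 - 27b^2 = -4·(51)^3 - 27·(44)^2 = -582876 is or is not a square in Q. Here disc(f) = -582876 is not a perfect square in Q, so the Galois group of f over Q is not contained in A_3 and must be all of S_3. The splitting field has degree |S_3| = 6 over Q, so [K : Q] = 6.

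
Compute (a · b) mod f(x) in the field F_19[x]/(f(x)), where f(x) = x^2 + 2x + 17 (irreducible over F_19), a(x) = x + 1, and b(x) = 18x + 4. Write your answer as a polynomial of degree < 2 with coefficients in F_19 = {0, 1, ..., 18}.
a · b ≡ 5x + 2 (mod f(x))

Multiply in F_19[x]: a(x)·b(x) = (x + 1)·(18x + 4) = 18x^2 + 3x + 4. This has degree ≥ 2, so divide by f(x) over F_19: 18x^2 + 3x + 4 = (18)·(x^2 + 2x + 17) + (5x + 2). Hence a·b ≡ 5x + 2 (mod f). (F_19[x]/(f) is a field with 19^2 = 361 elements since f is irreducible of degree 2.)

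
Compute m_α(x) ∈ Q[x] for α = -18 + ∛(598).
m_α(x) = x^3 + 54x^2 + 972x + 5234

Set β = α + 18 = ∛(598), so β^3 = 598. Then (α + 18)^3 - 598 = 0, i.e. α is a root of g(x) = (x + 18)^3 - 598 = x^3 + 54x^2 + 972x + 5234. Since g(x) = h(x + 18) where h(x) = x^3 - 598, and h is irreducible over Q (because 598 is not a perfect cube, so h has no rational root, and a monic cubic with no rational root is irreducible), g is also irreducible (irreducibility is preserved under the substitution x → x + 18). Hence m_α(x) = x^3 + 54x^2 + 972x + 5234.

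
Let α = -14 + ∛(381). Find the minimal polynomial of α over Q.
m_α(x) = x^3 + 42x^2 + 588x + 2363

Set β = α + 14 = ∛(381), so β^3 = 381. Then (α + 14)^3 - 381 = 0, i.e. α is a root of g(x) = (x + 14)^3 - 381 = x^3 + 42x^2 + 588x + 2363. Since g(x) = h(x + 14) where h(x) = x^3 - 381, and h is irreducible over Q (because 381 is not a perfect cube, so h has no rational root, and a monic cubic with no rational root is irreducible), g is also irreducible (irreducibility is preserved under the substitution x → x + 14). Hence m_α(x) = x^3 + 42x^2 + 588x + 2363.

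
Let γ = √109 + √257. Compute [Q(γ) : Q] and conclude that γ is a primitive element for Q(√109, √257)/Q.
[Q(γ) : Q] = 4 (equivalently, Q(γ) = Q(√109, √257))

Obviously Q(γ) ⊆ Q(√109, √257), and [Q(√109, √257):Q] = 4 (since 109, 257 are distinct squarefree integers > 1 with 28013 not a perfect square). To show equality we compute the minimal polynomial of γ. From γ = √109 + √257: γ^2 = 109 + 2√(28013) + 257 = 366 + 2√(28013), so γ^2 - 366 = 2√(28013); squaring, (γ^2 - 366)^2 = 4·28013, i.e. γ^4 - 732γ^2 + 133956 - 112052 = 0, i.e. γ^4 - 732γ^2 + 21904 = 0. So γ is a root of x^4 - 732x^2 + 21904. This polynomial is irreducible over Q: it has no rational root (each ±√109 ± √257 is irrational), and any factorization into two quadratics over Q would force √(28013) ∈ Q (pairing opposite roots) or √109, √257 ∈ Q (other pairings), all impossible. Hence [Q(γ):Q] = 4 = [Q(√109, √257):Q], so Q(γ) = Q(√109, √257).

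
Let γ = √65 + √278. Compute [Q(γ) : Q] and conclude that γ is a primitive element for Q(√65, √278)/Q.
[Q(γ) : Q] = 4 (equivalently, Q(γ) = Q(√65, √278))

Obviously Q(γ) ⊆ Q(√65, √278), and [Q(√65, √278):Q] = 4 (since 65, 278 are distinct squarefree integers > 1 with 18070 not a perfect square). To show equality we compute the minimal polynomial of γ. From γ = √65 + √278: γ^2 = 65 + 2√(18070) + 278 = 343 + 2√(18070), so γ^2 - 343 = 2√(18070); squaring, (γ^2 - 343)^2 = 4·18070, i.e. γ^4 - 686γ^2 + 117649 - 72280 = 0, i.e. γ^4 - 686γ^2 + 45369 = 0. So γ is a root of x^4 - 686x^2 + 45369. This polynomial is irreducible over Q: it has no rational root (each ±√65 ± √278 is irrational), and any factorization into two quadratics over Q would force √(18070) ∈ Q (pairing opposite roots) or √65, √278 ∈ Q (other pairings), all impossible. Hence [Q(γ):Q] = 4 = [Q(√65, √278):Q], so Q(γ) = Q(√65, √278).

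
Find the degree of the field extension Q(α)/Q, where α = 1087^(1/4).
[Q(α):Q] = 4

α is a root of x^4 - 1087. By Eisenstein's criterion at the prime p = 1087 (which divides the constant term 1087 but p^2 = 1181569 does not, since 1087 is squarefree), x^4 - 1087 is irreducible over Q. Hence [Q(α):Q] = 4.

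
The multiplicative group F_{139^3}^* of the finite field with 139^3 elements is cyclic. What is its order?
|F_{139^3}^*| = 2685618

F_{139^3} has 139^3 = 2685619 elements; its multiplicative group consists of all nonzero elements, so |F_{139^3}^*| = 2685619 - 1 = 2685618. (It is cyclic since any finite subgroup of the multiplicative group of a field is cyclic.)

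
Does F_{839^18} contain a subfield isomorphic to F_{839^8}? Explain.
No: F_{839^8} is not a subfield of F_{839^18}

F_{p^m} embeds in F_{p^n} iff m | n. Here 8 ∤ 18 (since 18 = 2·8 + 2 with remainder 2 ≠ 0), so F_{839^8} is not a subfield of F_{839^18}. Equivalently: if it were, the tower law would give 8 = [F_{839^8}:F_839] dividing [F_{839^18}:F_839] = 18, contradiction.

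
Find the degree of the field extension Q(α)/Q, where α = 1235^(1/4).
[Q(α):Q] = 4

α is a root of x^4 - 1235. By Eisenstein's criterion at the prime p = 5 (which divides the constant term 1235 but p^2 = 25 does not, since 1235 is squarefree), x^4 - 1235 is irreducible over Q. Hence [Q(α):Q] = 4.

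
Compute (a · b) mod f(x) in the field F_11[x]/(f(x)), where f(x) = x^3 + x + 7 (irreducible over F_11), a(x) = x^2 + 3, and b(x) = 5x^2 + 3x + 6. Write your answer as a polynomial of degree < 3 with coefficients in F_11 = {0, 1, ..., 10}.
a · b ≡ 5x^2 + 4x + 8 (mod f(x))

Multiply in F_11[x]: a(x)·b(x) = (x^2 + 3)·(5x^2 + 3x + 6) = 5x^4 + 3x^3 + 10x^2 + 9x + 7. This has degree ≥ 3, so divide by f(x) over F_11: 5x^4 + 3x^3 + 10x^2 + 9x + 7 = (5x + 3)·(x^3 + x + 7) + (5x^2 + 4x + 8). Hence a·b ≡ 5x^2 + 4x + 8 (mod f). (F_11[x]/(f) is a field with 11^3 = 1331 elements since f is irreducible of degree 3.)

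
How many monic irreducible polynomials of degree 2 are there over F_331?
There are 54615 monic irreducible polynomials of degree 2 over F_331

Each element of F_{331^2} that lies in no proper subfield is a root of exactly one monic irreducible of degree 2 over F_331, and each such polynomial has 2 distinct roots in F_{331^2}. By Möbius inversion the count is N_331(2) = (1/2) Σ_{d|2} μ(2/d) · 331^d = (1/2)(μ(2)·331^1 + μ(1)·331^2) = 109230/2 = 54615.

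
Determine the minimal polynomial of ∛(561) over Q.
m_α(x) = x^3 - 561

α satisfies α^3 = 561, so x^3 - 561 annihilates α. By the rational root test, a rational root p/q (in lowest terms) of x^3 - 561 would satisfy p^3 = 561 q^3, forcing q = 1 and p^3 = 561; but 561 is not a perfect cube, contradiction. A monic cubic over Q with no rational root is irreducible (any nontrivial factorization would include a linear factor). Hence x^3 - 561 is the minimal polynomial of α, and in particular [Q(α):Q] = 3.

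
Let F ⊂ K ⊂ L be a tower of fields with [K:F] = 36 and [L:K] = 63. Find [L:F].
[L:F] = 2268

The tower law says that for any tower of field extensions F ⊂ K ⊂ L with finite degrees, [L:F] = [L:K] · [K:F]. Here this gives [L:F] = 63 · 36 = 2268.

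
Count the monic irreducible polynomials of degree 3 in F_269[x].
There are 6488280 monic irreducible polynomials of degree 3 over F_269

Each element of F_{269^3} that lies in no proper subfield is a root of exactly one monic irreducible of degree 3 over F_269, and each such polynomial has 3 distinct roots in F_{269^3}. By Möbius inversion the count is N_269(3) = (1/3) Σ_{d|3} μ(3/d) · 269^d = (1/3)(μ(3)·269^1 + μ(1)·269^3) = 19464840/3 = 6488280.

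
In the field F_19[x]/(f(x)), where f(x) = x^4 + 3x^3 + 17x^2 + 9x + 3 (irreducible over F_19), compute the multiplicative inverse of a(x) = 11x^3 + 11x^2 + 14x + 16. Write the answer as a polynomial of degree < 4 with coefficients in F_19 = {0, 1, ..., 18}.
a(x)^(-1) ≡ 7x^3 + 15x^2 + 6x + 12 (mod f(x))

Since f is irreducible over F_19, F_19[x]/(f) is a field and a(x) ≠ 0 has an inverse. Apply the extended Euclidean algorithm to f(x) and a(x) in F_19[x]: f(x) = (7x + 14)·a(x) + (12x^2 + 5x + 7);  a(x) = (12x + 7)·(12x^2 + 5x + 7) + (9x + 5);  (12x^2 + 5x + 7) = (14x + 16)·(9x + 5) + (3). The last nonzero remainder is the constant 3 = gcd(f, a) in F_19. Back-substituting through the division chain expresses 3 = s(x)·a(x) + t(x)·f(x) with s(x) ≡ 2x^3 + 7x^2 + 18x + 17 (mod f), so (2x^3 + 7x^2 + 18x + 17)·a(x) ≡ 3 (mod f). Multiplying by 3^(-1) ≡ 13 in F_19 gives a(x)^(-1) ≡ 13·(2x^3 + 7x^2 + 18x + 17) ≡ 7x^3 + 15x^2 + 6x + 12 (mod f). Check: (11x^3 + 11x^2 + 14x + 16)·(7x^3 + 15x^2 + 6x + 12) = x^6 + 14x^5 + 6x^4 + 7x^3 + 17x + 2 ≡ 1 (mod x^4 + 3x^3 + 17x^2 + 9x + 3).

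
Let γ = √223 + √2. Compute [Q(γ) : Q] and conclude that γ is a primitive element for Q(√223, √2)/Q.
[Q(γ) : Q] = 4 (equivalently, Q(γ) = Q(√223, √2))

Obviously Q(γ) ⊆ Q(√223, √2), and [Q(√223, √2):Q] = 4 (since 223, 2 are distinct squarefree integers > 1 with 446 not a perfect square). To show equality we compute the minimal polynomial of γ. From γ = √223 + √2: γ^2 = 223 + 2√(446) + 2 = 225 + 2√(446), so γ^2 - 225 = 2√(446); squaring, (γ^2 - 225)^2 = 4·446, i.e. γ^4 - 450γ^2 + 50625 - 1784 = 0, i.e. γ^4 - 450γ^2 + 48841 = 0. So γ is a root of x^4 - 450x^2 + 48841. This polynomial is irreducible over Q: it has no rational root (each ±√223 ± √2 is irrational), and any factorization into two quadratics over Q would force √(446) ∈ Q (pairing opposite roots) or √223, √2 ∈ Q (other pairings), all impossible. Hence [Q(γ):Q] = 4 = [Q(√223, √2):Q], so Q(γ) = Q(√223, √2).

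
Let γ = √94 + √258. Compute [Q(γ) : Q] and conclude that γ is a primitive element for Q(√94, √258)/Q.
[Q(γ) : Q] = 4 (equivalently, Q(γ) = Q(√94, √258))

Obviously Q(γ) ⊆ Q(√94, √258), and [Q(√94, √258):Q] = 4 (since 94, 258 are distinct squarefree integers > 1 with 24252 not a perfect square). To show equality we compute the minimal polynomial of γ. From γ = √94 + √258: γ^2 = 94 + 2√(24252) + 258 = 352 + 2√(24252), so γ^2 - 352 = 2√(24252); squaring, (γ^2 - 352)^2 = 4·24252, i.e. γ^4 - 704γ^2 + 123904 - 97008 = 0, i.e. γ^4 - 704γ^2 + 26896 = 0. So γ is a root of x^4 - 704x^2 + 26896. This polynomial is irreducible over Q: it has no rational root (each ±√94 ± √258 is irrational), and any factorization into two quadratics over Q would force √(24252) ∈ Q (pairing opposite roots) or √94, √258 ∈ Q (other pairings), all impossible. Hence [Q(γ):Q] = 4 = [Q(√94, √258):Q], so Q(γ) = Q(√94, √258).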